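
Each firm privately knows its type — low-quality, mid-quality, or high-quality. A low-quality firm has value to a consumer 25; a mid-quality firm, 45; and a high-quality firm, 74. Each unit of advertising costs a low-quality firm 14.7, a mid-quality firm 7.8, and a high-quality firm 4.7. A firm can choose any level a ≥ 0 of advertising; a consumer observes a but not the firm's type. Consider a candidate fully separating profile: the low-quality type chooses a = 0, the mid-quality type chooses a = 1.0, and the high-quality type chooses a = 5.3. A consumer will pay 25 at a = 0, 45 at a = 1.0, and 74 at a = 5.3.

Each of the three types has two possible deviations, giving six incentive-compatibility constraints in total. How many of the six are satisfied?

5

High-quality (own payoff 74 − 4.7×5.3 = 49.09): to a=0 gives 25 → no gain ✓; to a=1.0 gives 45 − 4.7×1.0 = 40.3 → no gain ✓.
Low-quality (own payoff 25): to a=1.0 gives 45 − 14.7×1.0 = 30.3 → profitable ✗; to a=5.3 gives 74 − 14.7×5.3 = -3.91 → no gain ✓.
Mid-quality (own payoff 45 − 7.8×1.0 = 37.2): to a=0 gives 25 → no gain ✓; to a=5.3 gives 74 − 7.8×5.3 = 32.66 → no gain ✓.
5 of the 6 constraints hold; not an equilibrium.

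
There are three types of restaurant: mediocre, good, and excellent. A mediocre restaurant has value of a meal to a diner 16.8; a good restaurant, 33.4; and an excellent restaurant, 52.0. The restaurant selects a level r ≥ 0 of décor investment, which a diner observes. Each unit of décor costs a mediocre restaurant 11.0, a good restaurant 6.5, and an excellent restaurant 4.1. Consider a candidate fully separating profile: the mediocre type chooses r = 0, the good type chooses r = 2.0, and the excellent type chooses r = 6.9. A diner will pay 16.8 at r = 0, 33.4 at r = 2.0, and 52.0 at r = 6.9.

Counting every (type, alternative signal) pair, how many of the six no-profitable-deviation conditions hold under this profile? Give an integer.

5

Mediocre (own payoff 16.8): to r=2.0 gives 33.4 − 11.0×2.0 = 11.4 → no gain ✓; to r=6.9 gives 52.0 − 11.0×6.9 = -23.9 → no gain ✓.
Excellent (own payoff 52.0 − 4.1×6.9 = 23.71): to r=0 gives 16.8 → no gain ✓; to r=2.0 gives 33.4 − 4.1×2.0 = 25.2 → profitable ✗.
Good (own payoff 33.4 − 6.5×2.0 = 20.4): to r=0 gives 16.8 → no gain ✓; to r=6.9 gives 52.0 − 6.5×6.9 = 7.15 → no gain ✓.
5 of the 6 constraints hold; not an equilibrium.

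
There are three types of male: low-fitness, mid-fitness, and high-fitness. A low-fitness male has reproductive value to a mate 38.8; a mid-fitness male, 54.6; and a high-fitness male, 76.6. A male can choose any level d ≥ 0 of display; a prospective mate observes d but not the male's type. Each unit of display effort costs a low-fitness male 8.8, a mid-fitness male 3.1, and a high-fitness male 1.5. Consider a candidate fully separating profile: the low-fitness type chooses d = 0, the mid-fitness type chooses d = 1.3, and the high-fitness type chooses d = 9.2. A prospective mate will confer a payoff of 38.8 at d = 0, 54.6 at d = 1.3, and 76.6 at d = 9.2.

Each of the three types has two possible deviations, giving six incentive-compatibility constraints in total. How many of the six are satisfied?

Low-fitness (own payoff 38.8): to d=1.3 gives 54.6 − 8.8×1.3 = 43.16 → profitable ✗; to d=9.2 gives 76.6 − 8.8×9.2 = -4.36 → no gain ✓.
High-fitness (own payoff 76.6 − 1.5×9.2 = 62.8): to d=0 gives 38.8 → no gain ✓; to d=1.3 gives 54.6 − 1.5×1.3 = 52.65 → no gain ✓.
Mid-fitness (own payoff 54.6 − 3.1×1.3 = 50.57): to d=0 gives 38.8 → no gain ✓; to d=9.2 gives 76.6 − 3.1×9.2 = 48.08 → no gain ✓.
5 of the 6 constraints hold; not an equilibrium.

5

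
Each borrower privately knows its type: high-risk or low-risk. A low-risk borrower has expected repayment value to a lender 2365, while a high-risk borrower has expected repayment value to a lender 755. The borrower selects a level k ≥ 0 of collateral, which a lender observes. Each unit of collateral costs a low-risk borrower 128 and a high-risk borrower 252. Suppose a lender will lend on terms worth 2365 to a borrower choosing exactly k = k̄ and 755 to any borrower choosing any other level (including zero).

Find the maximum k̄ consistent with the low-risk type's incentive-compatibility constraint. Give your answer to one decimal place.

Choosing k̄ yields the low-risk type 2365 − 128·k̄; choosing zero yields 755.
The low-risk type is indifferent at 2365 − 128·k̄ = 755, i.e. k̄ = (2365 − 755) / 128 ≈ 12.6.
For any k̄ above 12.6 the low-risk type would rather pool at zero, so separation collapses.

12.6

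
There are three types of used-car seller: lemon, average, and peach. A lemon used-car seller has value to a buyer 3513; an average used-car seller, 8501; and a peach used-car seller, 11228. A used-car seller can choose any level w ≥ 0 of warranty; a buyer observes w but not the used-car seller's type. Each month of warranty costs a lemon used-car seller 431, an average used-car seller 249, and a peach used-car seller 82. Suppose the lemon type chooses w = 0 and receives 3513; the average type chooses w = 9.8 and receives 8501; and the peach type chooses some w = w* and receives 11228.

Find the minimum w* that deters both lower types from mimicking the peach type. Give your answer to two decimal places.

Average type (on-path payoff 8501 − 249×9.8 = 6060.8) won't mimic when 6060.8 ≥ 11228 − 249·w*, i.e. w* ≥ 20.75.
Lemon type (on-path payoff 3513) won't mimic when 3513 ≥ 11228 − 431·w*, i.e. w* ≥ 17.90.
Both must hold, so w* = max(17.90, 20.75) = 20.75. The average type's constraint binds.

20.75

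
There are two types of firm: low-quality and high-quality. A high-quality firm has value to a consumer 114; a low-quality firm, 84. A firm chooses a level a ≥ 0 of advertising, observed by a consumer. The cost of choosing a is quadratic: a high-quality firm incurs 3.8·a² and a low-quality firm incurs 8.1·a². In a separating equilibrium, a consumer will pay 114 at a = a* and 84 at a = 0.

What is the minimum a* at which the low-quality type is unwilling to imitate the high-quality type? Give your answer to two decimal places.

The low-quality type at a = 0 receives 84; imitating at a* yields 114 − 8.1·a*².
Indifference: 84 = 114 − 8.1·a*², so a*² = (114 − 84) / 8.1 ≈ 3.7037.
a* = √3.7037 ≈ 1.92.

1.92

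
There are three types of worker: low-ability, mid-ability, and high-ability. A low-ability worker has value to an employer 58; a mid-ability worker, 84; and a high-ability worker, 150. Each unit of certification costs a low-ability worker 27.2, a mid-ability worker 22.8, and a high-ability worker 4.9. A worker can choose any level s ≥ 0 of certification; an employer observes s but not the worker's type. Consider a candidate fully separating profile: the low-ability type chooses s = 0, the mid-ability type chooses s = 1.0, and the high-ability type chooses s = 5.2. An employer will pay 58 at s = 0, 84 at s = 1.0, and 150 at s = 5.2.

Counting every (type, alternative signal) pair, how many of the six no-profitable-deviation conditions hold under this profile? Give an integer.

Mid-ability (own payoff 84 − 22.8×1.0 = 61.2): to s=0 gives 58 → no gain ✓; to s=5.2 gives 150 − 22.8×5.2 = 31.44 → no gain ✓.
High-ability (own payoff 150 − 4.9×5.2 = 124.52): to s=0 gives 58 → no gain ✓; to s=1.0 gives 84 − 4.9×1.0 = 79.1 → no gain ✓.
Low-ability (own payoff 58): to s=1.0 gives 84 − 27.2×1.0 = 56.8 → no gain ✓; to s=5.2 gives 150 − 27.2×5.2 = 8.56 → no gain ✓.
6 of the 6 constraints hold; this profile is a separating equilibrium.

6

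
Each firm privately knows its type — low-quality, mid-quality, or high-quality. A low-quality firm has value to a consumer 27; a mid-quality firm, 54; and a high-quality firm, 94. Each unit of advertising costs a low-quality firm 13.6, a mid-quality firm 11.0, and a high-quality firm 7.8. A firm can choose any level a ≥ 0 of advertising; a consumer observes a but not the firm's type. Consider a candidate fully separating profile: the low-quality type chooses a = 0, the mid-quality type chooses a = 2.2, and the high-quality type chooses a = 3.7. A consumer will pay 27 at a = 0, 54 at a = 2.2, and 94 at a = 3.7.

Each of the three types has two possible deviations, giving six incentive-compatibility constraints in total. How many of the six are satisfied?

4

High-quality (own payoff 94 − 7.8×3.7 = 65.14): to a=0 gives 27 → no gain ✓; to a=2.2 gives 54 − 7.8×2.2 = 36.84 → no gain ✓.
Low-quality (own payoff 27): to a=2.2 gives 54 − 13.6×2.2 = 24.08 → no gain ✓; to a=3.7 gives 94 − 13.6×3.7 = 43.68 → profitable ✗.
Mid-quality (own payoff 54 − 11.0×2.2 = 29.8): to a=0 gives 27 → no gain ✓; to a=3.7 gives 94 − 11.0×3.7 = 53.3 → profitable ✗.
4 of the 6 constraints hold; not an equilibrium.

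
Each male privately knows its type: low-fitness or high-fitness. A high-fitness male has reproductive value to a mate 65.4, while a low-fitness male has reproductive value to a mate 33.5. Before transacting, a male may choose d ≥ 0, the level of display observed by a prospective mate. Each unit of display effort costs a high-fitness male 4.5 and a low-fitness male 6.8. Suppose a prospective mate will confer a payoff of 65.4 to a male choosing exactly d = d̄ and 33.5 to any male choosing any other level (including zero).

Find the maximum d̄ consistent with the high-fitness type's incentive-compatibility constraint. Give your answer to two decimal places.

7.09

Choosing d̄ yields the high-fitness type 65.4 − 4.5·d̄; choosing zero yields 33.5.
The high-fitness type is indifferent at 65.4 − 4.5·d̄ = 33.5, i.e. d̄ = (65.4 − 33.5) / 4.5 ≈ 7.09.
For any d̄ above 7.09 the high-fitness type would rather pool at zero, so separation collapses.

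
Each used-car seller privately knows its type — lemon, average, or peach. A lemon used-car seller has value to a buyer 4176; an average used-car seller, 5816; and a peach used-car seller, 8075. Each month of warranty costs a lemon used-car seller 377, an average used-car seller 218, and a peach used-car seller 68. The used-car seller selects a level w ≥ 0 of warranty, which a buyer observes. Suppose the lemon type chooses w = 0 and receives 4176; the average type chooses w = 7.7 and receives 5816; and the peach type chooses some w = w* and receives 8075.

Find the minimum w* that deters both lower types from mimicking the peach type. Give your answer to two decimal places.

Average type (on-path payoff 5816 − 218×7.7 = 4137.4) won't mimic when 4137.4 ≥ 8075 − 218·w*, i.e. w* ≥ 18.06.
Lemon type (on-path payoff 4176) won't mimic when 4176 ≥ 8075 − 377·w*, i.e. w* ≥ 10.34.
Both must hold, so w* = max(10.34, 18.06) = 18.06. The average type's constraint binds.

18.06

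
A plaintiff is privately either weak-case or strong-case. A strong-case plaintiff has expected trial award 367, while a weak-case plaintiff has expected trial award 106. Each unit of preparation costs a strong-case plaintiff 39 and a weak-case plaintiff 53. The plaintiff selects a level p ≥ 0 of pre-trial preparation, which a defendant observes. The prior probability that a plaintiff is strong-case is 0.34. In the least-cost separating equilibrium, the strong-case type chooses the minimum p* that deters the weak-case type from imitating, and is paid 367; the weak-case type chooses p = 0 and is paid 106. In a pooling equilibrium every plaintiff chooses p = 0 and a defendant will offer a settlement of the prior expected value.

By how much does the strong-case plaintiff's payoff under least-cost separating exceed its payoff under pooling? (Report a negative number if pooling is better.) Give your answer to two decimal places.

-19.80

Least-cost separating signal: p* solves 106 = 367 − 53·p*, so p* = (367 − 106)/53 ≈ 4.9245.
Strong-case type's separating payoff: 367 − 39 × p* = 367 − 39 × (367 − 106)/53 = 367 − 10179/53 ≈ 174.9434.
Pooling payoff: 0.34 × 367 + 0.66 × 106 = 194.74.
Difference: 174.9434 − 194.74 = -19.7966, i.e. -19.80 to two decimal places.
The strong-case type would prefer the pooling outcome.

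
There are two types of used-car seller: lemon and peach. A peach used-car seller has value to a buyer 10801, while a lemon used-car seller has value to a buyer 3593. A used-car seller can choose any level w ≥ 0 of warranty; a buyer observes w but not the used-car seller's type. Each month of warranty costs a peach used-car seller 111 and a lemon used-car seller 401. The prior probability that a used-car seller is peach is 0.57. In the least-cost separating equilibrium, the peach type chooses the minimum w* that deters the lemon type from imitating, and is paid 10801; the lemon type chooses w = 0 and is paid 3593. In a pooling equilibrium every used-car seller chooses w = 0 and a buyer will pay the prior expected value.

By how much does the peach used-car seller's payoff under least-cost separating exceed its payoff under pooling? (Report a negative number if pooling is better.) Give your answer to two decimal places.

1104.21

Least-cost separating signal: w* solves 3593 = 10801 − 401·w*, so w* = (10801 − 3593)/401 ≈ 17.9751.
Peach type's separating payoff: 10801 − 111 × w* = 10801 − 111 × (10801 − 3593)/401 = 10801 − 800088/401 ≈ 8805.7681.
Pooling payoff: 0.57 × 10801 + 0.43 × 3593 = 7701.56.
Difference: 8805.7681 − 7701.56 = 1104.2081, i.e. 1104.21 to two decimal places.
The peach type prefers to separate.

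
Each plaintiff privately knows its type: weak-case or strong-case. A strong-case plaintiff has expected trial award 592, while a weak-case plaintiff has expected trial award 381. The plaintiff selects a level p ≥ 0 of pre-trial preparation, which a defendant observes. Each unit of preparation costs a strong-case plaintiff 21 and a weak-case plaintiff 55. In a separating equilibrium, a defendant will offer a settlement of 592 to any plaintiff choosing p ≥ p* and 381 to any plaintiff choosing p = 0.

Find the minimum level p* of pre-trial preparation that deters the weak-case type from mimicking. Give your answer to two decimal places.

3.84

A weak-case plaintiff choosing p = 0 receives 381.
Imitating at p* instead would pay 592 at cost 55·p*, netting 592 − 55·p*.
Indifference: 381 = 592 − 55·p*, so p* = (592 − 381) / 55 ≈ 3.84.
At p* the weak-case type's incentive constraint just binds; the strong-case type strictly prefers p* since its per-unit cost is lower.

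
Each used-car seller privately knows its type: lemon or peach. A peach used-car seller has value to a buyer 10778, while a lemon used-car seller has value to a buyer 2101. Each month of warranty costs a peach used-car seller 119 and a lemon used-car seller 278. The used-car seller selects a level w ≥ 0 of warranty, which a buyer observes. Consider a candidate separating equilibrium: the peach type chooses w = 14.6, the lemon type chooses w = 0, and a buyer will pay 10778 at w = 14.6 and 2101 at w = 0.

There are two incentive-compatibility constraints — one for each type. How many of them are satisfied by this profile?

1

Lemon type: stay at 0 → 2101; mimic → 10778 − 278 × 14.6 = 6719.2. IC fails (2101 < 6719.2).
Peach type: signal → 10778 − 119 × 14.6 = 9040.6; deviate to 0 → 2101. IC holds (9040.6 ≥ 2101).
1 of 2 constraints hold, so this profile is not an equilibrium.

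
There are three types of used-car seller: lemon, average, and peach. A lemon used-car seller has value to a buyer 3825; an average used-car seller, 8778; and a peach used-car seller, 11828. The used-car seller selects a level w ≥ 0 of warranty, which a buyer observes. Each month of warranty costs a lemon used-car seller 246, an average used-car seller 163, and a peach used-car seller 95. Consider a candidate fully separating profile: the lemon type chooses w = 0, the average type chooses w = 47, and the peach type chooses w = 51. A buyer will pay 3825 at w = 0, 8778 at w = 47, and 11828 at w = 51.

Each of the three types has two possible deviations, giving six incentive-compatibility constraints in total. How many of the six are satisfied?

4

Peach (own payoff 11828 − 95×51 = 6983): to w=0 gives 3825 → no gain ✓; to w=47 gives 8778 − 95×47 = 4313 → no gain ✓.
Average (own payoff 8778 − 163×47 = 1117): to w=0 gives 3825 → profitable ✗; to w=51 gives 11828 − 163×51 = 3515 → profitable ✗.
Lemon (own payoff 3825): to w=47 gives 8778 − 246×47 = -2784 → no gain ✓; to w=51 gives 11828 − 246×51 = -718 → no gain ✓.
4 of the 6 constraints hold; not an equilibrium.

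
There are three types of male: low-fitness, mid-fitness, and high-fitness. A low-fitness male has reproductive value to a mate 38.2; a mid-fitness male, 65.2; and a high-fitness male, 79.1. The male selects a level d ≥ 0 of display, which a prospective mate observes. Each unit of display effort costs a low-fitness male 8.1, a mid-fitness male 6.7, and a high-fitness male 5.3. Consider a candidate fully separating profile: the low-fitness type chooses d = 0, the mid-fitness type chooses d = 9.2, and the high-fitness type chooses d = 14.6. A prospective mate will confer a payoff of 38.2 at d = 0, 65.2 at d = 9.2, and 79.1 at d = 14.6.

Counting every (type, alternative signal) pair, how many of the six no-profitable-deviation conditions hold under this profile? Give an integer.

3

High-fitness (own payoff 79.1 − 5.3×14.6 = 1.72): to d=0 gives 38.2 → profitable ✗; to d=9.2 gives 65.2 − 5.3×9.2 = 16.44 → profitable ✗.
Mid-fitness (own payoff 65.2 − 6.7×9.2 = 3.56): to d=0 gives 38.2 → profitable ✗; to d=14.6 gives 79.1 − 6.7×14.6 = -18.72 → no gain ✓.
Low-fitness (own payoff 38.2): to d=9.2 gives 65.2 − 8.1×9.2 = -9.32 → no gain ✓; to d=14.6 gives 79.1 − 8.1×14.6 = -39.16 → no gain ✓.
3 of the 6 constraints hold; not an equilibrium.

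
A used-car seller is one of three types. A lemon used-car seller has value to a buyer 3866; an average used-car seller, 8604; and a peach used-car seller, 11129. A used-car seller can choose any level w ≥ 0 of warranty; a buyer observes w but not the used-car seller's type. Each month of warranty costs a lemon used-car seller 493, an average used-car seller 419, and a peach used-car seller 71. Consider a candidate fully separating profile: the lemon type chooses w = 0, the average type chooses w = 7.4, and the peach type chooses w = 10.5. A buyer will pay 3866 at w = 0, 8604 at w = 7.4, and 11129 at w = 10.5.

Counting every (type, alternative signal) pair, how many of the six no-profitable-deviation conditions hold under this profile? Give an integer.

Average (own payoff 8604 − 419×7.4 = 5503.4): to w=0 gives 3866 → no gain ✓; to w=10.5 gives 11129 − 419×10.5 = 6729.5 → profitable ✗.
Lemon (own payoff 3866): to w=7.4 gives 8604 − 493×7.4 = 4955.8 → profitable ✗; to w=10.5 gives 11129 − 493×10.5 = 5952.5 → profitable ✗.
Peach (own payoff 11129 − 71×10.5 = 10383.5): to w=0 gives 3866 → no gain ✓; to w=7.4 gives 8604 − 71×7.4 = 8078.6 → no gain ✓.
3 of the 6 constraints hold; not an equilibrium.

3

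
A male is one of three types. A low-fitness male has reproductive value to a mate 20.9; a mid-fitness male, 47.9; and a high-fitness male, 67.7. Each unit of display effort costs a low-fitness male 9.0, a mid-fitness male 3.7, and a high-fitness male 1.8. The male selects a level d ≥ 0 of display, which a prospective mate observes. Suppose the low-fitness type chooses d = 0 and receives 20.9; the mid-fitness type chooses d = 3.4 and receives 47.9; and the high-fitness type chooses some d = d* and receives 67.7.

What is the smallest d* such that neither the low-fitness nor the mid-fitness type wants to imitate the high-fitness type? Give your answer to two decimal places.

Mid-fitness type (on-path payoff 47.9 − 3.7×3.4 = 35.32) won't mimic when 35.32 ≥ 67.7 − 3.7·d*, i.e. d* ≥ 8.75.
Low-fitness type (on-path payoff 20.9) won't mimic when 20.9 ≥ 67.7 − 9.0·d*, i.e. d* ≥ 5.20.
Both must hold, so d* = max(5.20, 8.75) = 8.75. The mid-fitness type's constraint binds.

8.75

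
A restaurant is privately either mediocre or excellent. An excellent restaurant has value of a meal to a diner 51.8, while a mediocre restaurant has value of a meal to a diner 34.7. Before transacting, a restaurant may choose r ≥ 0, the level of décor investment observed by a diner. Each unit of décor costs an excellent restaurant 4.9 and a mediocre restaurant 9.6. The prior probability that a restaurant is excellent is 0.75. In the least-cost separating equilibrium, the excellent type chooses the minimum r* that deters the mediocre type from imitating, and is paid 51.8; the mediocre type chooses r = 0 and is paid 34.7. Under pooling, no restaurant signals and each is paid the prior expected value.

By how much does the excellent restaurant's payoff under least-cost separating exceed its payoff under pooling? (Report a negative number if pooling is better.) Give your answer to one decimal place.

Least-cost separating signal: r* solves 34.7 = 51.8 − 9.6·r*, so r* = (51.8 − 34.7)/9.6 ≈ 1.7813.
Excellent type's separating payoff: 51.8 − 4.9 × r* = 51.8 − 4.9 × (51.8 − 34.7)/9.6 = 51.8 − 83.79/9.6 ≈ 43.072.
Pooling payoff: 0.75 × 51.8 + 0.25 × 34.7 = 47.525.
Difference: 43.072 − 47.525 = -4.453, i.e. -4.5 to one decimal place.
The excellent type would prefer the pooling outcome.

-4.5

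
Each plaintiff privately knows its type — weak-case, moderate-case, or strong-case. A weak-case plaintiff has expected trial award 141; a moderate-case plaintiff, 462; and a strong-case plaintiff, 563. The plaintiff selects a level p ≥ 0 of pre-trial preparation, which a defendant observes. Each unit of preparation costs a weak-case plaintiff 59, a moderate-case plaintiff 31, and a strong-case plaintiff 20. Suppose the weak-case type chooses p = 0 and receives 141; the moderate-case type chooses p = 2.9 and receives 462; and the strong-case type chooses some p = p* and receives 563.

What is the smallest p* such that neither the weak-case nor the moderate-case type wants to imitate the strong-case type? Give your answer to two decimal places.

7.15

Moderate-case type (on-path payoff 462 − 31×2.9 = 372.1) won't mimic when 372.1 ≥ 563 − 31·p*, i.e. p* ≥ 6.16.
Weak-case type (on-path payoff 141) won't mimic when 141 ≥ 563 − 59·p*, i.e. p* ≥ 7.15.
Both must hold, so p* = max(7.15, 6.16) = 7.15. The weak-case type's constraint binds.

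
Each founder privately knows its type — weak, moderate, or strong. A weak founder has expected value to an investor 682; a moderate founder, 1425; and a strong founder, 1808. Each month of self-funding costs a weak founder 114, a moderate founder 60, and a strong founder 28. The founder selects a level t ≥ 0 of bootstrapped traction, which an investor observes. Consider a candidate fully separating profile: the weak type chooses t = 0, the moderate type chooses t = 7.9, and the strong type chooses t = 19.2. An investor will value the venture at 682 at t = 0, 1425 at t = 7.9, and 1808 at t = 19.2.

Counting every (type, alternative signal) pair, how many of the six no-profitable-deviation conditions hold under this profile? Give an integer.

Weak (own payoff 682): to t=7.9 gives 1425 − 114×7.9 = 524.4 → no gain ✓; to t=19.2 gives 1808 − 114×19.2 = -380.8 → no gain ✓.
Strong (own payoff 1808 − 28×19.2 = 1270.4): to t=0 gives 682 → no gain ✓; to t=7.9 gives 1425 − 28×7.9 = 1203.8 → no gain ✓.
Moderate (own payoff 1425 − 60×7.9 = 951): to t=0 gives 682 → no gain ✓; to t=19.2 gives 1808 − 60×19.2 = 656 → no gain ✓.
6 of the 6 constraints hold; this profile is a separating equilibrium.

6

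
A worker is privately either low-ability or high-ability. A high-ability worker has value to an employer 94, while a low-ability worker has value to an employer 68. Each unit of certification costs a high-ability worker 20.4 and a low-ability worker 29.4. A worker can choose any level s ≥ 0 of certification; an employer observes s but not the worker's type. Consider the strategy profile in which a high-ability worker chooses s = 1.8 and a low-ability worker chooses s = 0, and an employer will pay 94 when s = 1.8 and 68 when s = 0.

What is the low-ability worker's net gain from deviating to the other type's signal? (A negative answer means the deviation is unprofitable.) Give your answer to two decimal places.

-26.92

Playing s = 0 the low-ability worker receives 68.
Deviating to s = 1.8 brings payment 94 at cost 29.4 × 1.8 = 52.92, netting 41.08.
Gain from deviating: 41.08 − 68 = -26.92.
The gain is negative, so the low-ability type's incentive-compatibility constraint is satisfied.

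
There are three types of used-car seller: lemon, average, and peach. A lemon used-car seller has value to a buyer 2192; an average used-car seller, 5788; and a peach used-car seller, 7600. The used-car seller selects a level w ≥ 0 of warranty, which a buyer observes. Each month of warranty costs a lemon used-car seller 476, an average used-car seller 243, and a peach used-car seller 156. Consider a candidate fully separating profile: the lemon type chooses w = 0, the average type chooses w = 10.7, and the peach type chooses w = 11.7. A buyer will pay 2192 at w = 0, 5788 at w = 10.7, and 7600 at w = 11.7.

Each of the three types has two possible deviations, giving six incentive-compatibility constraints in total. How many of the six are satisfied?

5

Average (own payoff 5788 − 243×10.7 = 3187.9): to w=0 gives 2192 → no gain ✓; to w=11.7 gives 7600 − 243×11.7 = 4756.9 → profitable ✗.
Peach (own payoff 7600 − 156×11.7 = 5774.8): to w=0 gives 2192 → no gain ✓; to w=10.7 gives 5788 − 156×10.7 = 4118.8 → no gain ✓.
Lemon (own payoff 2192): to w=10.7 gives 5788 − 476×10.7 = 694.8 → no gain ✓; to w=11.7 gives 7600 − 476×11.7 = 2030.8 → no gain ✓.
5 of the 6 constraints hold; not an equilibrium.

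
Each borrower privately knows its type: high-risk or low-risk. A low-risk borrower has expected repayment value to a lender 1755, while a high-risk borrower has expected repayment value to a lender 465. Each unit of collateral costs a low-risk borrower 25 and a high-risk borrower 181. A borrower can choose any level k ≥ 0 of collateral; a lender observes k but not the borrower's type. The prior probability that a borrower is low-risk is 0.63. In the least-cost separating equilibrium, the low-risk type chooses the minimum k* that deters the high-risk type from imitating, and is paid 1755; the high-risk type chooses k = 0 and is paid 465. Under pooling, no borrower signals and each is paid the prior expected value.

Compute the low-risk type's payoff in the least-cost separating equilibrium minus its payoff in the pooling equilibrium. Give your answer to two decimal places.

Least-cost separating signal: k* solves 465 = 1755 − 181·k*, so k* = (1755 − 465)/181 ≈ 7.1271.
Low-risk type's separating payoff: 1755 − 25 × k* = 1755 − 25 × (1755 − 465)/181 = 1755 − 32250/181 ≈ 1576.8232.
Pooling payoff: 0.63 × 1755 + 0.37 × 465 = 1277.7.
Difference: 1576.8232 − 1277.7 = 299.1232, i.e. 299.12 to two decimal places.
The low-risk type prefers to separate.

299.12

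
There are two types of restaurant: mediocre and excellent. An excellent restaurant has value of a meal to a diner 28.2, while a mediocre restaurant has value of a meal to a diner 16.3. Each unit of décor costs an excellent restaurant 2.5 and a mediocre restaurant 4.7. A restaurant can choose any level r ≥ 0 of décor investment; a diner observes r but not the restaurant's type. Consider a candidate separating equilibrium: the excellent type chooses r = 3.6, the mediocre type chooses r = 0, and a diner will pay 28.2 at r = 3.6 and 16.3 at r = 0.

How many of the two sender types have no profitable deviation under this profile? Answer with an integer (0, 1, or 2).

2

Mediocre type: stay at 0 → 16.3; mimic → 28.2 − 4.7 × 3.6 = 11.28. IC holds (16.3 ≥ 11.28).
Excellent type: signal → 28.2 − 2.5 × 3.6 = 19.2; deviate to 0 → 16.3. IC holds (19.2 ≥ 16.3).
2 of 2 constraints hold, so this is a separating equilibrium.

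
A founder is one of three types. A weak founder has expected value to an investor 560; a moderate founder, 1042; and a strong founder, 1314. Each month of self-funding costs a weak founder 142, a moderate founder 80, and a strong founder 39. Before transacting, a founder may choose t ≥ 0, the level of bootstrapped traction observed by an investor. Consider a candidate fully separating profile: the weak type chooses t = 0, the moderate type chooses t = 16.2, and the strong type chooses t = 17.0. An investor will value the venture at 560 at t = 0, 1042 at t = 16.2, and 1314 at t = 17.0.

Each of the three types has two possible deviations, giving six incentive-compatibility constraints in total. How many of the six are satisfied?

4

Strong (own payoff 1314 − 39×17.0 = 651): to t=0 gives 560 → no gain ✓; to t=16.2 gives 1042 − 39×16.2 = 410.2 → no gain ✓.
Moderate (own payoff 1042 − 80×16.2 = -254): to t=0 gives 560 → profitable ✗; to t=17.0 gives 1314 − 80×17.0 = -46 → profitable ✗.
Weak (own payoff 560): to t=16.2 gives 1042 − 142×16.2 = -1258.4 → no gain ✓; to t=17.0 gives 1314 − 142×17.0 = -1100 → no gain ✓.
4 of the 6 constraints hold; not an equilibrium.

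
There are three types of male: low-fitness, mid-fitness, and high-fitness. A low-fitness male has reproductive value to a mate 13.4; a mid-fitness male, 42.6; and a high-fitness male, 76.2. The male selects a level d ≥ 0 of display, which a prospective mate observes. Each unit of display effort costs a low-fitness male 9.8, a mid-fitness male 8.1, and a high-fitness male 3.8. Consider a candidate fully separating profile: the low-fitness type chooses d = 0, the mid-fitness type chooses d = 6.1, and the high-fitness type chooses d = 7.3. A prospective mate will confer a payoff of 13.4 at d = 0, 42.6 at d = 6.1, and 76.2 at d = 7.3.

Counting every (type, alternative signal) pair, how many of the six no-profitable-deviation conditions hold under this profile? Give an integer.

4

Low-fitness (own payoff 13.4): to d=6.1 gives 42.6 − 9.8×6.1 = -17.18 → no gain ✓; to d=7.3 gives 76.2 − 9.8×7.3 = 4.66 → no gain ✓.
Mid-fitness (own payoff 42.6 − 8.1×6.1 = -6.81): to d=0 gives 13.4 → profitable ✗; to d=7.3 gives 76.2 − 8.1×7.3 = 17.07 → profitable ✗.
High-fitness (own payoff 76.2 − 3.8×7.3 = 48.46): to d=0 gives 13.4 → no gain ✓; to d=6.1 gives 42.6 − 3.8×6.1 = 19.42 → no gain ✓.
4 of the 6 constraints hold; not an equilibrium.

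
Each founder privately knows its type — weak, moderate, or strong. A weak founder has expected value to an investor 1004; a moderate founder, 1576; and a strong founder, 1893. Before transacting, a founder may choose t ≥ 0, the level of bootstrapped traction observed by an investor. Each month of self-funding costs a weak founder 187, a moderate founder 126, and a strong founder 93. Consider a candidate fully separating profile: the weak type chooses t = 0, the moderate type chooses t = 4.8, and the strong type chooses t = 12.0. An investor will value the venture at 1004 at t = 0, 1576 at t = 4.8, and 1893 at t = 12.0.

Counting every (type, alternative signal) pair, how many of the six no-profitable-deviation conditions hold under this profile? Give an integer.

Weak (own payoff 1004): to t=4.8 gives 1576 − 187×4.8 = 678.4 → no gain ✓; to t=12.0 gives 1893 − 187×12.0 = -351 → no gain ✓.
Moderate (own payoff 1576 − 126×4.8 = 971.2): to t=0 gives 1004 → profitable ✗; to t=12.0 gives 1893 − 126×12.0 = 381 → no gain ✓.
Strong (own payoff 1893 − 93×12.0 = 777): to t=0 gives 1004 → profitable ✗; to t=4.8 gives 1576 − 93×4.8 = 1129.6 → profitable ✗.
3 of the 6 constraints hold; not an equilibrium.

3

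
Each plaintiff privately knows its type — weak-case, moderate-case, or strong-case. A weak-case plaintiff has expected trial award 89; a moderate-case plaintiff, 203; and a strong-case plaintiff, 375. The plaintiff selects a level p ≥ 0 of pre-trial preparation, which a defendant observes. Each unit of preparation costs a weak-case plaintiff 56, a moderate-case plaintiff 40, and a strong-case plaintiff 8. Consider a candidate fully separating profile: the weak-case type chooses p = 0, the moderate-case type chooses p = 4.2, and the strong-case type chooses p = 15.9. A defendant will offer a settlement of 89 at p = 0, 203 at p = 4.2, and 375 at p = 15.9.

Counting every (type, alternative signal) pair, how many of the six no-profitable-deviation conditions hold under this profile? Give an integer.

5

Strong-case (own payoff 375 − 8×15.9 = 247.8): to p=0 gives 89 → no gain ✓; to p=4.2 gives 203 − 8×4.2 = 169.4 → no gain ✓.
Weak-case (own payoff 89): to p=4.2 gives 203 − 56×4.2 = -32.2 → no gain ✓; to p=15.9 gives 375 − 56×15.9 = -515.4 → no gain ✓.
Moderate-case (own payoff 203 − 40×4.2 = 35): to p=0 gives 89 → profitable ✗; to p=15.9 gives 375 − 40×15.9 = -261 → no gain ✓.
5 of the 6 constraints hold; not an equilibrium.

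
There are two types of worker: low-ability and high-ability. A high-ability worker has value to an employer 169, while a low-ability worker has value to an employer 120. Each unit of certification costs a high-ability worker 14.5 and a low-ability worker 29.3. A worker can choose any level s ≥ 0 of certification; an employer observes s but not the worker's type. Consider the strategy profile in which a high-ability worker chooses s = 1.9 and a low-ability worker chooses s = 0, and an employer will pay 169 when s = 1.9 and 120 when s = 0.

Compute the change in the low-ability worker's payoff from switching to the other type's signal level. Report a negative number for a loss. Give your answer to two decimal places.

-6.67

Playing s = 0 the low-ability worker receives 120.
Deviating to s = 1.9 brings payment 169 at cost 29.3 × 1.9 = 55.67, netting 113.33.
Gain from deviating: 113.33 − 120 = -6.67.
The gain is negative, so the low-ability type's incentive-compatibility constraint is satisfied.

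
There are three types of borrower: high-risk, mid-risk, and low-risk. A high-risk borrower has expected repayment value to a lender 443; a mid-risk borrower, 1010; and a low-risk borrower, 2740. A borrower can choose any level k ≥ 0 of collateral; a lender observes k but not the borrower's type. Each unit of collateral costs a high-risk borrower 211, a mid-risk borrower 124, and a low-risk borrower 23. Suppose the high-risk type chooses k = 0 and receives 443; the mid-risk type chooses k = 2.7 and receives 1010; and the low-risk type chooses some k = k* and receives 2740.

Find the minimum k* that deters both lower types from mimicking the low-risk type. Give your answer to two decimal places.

Mid-risk type (on-path payoff 1010 − 124×2.7 = 675.2) won't mimic when 675.2 ≥ 2740 − 124·k*, i.e. k* ≥ 16.65.
High-risk type (on-path payoff 443) won't mimic when 443 ≥ 2740 − 211·k*, i.e. k* ≥ 10.89.
Both must hold, so k* = max(10.89, 16.65) = 16.65. The mid-risk type's constraint binds.

16.65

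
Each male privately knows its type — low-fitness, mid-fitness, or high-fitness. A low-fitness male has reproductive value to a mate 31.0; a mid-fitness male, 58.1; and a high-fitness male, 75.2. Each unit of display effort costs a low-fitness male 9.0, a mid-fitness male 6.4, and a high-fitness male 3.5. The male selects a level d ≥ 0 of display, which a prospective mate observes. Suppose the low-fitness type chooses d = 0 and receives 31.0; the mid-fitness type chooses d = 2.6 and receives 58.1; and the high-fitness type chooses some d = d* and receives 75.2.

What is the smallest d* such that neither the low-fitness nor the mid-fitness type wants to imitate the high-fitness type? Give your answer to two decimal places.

5.27

Low-fitness type (on-path payoff 31.0) won't mimic when 31.0 ≥ 75.2 − 9.0·d*, i.e. d* ≥ 4.91.
Mid-fitness type (on-path payoff 58.1 − 6.4×2.6 = 41.46) won't mimic when 41.46 ≥ 75.2 − 6.4·d*, i.e. d* ≥ 5.27.
Both must hold, so d* = max(4.91, 5.27) = 5.27. The mid-fitness type's constraint binds.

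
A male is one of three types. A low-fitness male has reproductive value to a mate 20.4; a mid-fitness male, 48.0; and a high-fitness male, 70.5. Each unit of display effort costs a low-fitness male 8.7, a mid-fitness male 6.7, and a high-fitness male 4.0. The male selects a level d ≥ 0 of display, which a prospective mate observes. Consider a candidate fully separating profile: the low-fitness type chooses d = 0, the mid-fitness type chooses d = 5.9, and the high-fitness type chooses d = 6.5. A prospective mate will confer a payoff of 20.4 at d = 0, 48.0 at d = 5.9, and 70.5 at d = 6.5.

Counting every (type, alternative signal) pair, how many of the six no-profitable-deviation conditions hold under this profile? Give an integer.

4

Low-fitness (own payoff 20.4): to d=5.9 gives 48.0 − 8.7×5.9 = -3.33 → no gain ✓; to d=6.5 gives 70.5 − 8.7×6.5 = 13.95 → no gain ✓.
Mid-fitness (own payoff 48.0 − 6.7×5.9 = 8.47): to d=0 gives 20.4 → profitable ✗; to d=6.5 gives 70.5 − 6.7×6.5 = 26.95 → profitable ✗.
High-fitness (own payoff 70.5 − 4.0×6.5 = 44.5): to d=0 gives 20.4 → no gain ✓; to d=5.9 gives 48.0 − 4.0×5.9 = 24.4 → no gain ✓.
4 of the 6 constraints hold; not an equilibrium.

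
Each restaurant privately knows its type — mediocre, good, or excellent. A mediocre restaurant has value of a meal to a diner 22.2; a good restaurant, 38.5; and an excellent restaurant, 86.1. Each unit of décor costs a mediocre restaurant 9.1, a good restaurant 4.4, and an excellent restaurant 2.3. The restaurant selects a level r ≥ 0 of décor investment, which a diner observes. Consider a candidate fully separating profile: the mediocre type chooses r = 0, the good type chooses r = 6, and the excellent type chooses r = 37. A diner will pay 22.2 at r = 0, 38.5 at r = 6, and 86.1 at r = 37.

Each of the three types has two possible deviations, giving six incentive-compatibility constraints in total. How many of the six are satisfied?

Mediocre (own payoff 22.2): to r=6 gives 38.5 − 9.1×6 = -16.1 → no gain ✓; to r=37 gives 86.1 − 9.1×37 = -250.6 → no gain ✓.
Good (own payoff 38.5 − 4.4×6 = 12.1): to r=0 gives 22.2 → profitable ✗; to r=37 gives 86.1 − 4.4×37 = -76.7 → no gain ✓.
Excellent (own payoff 86.1 − 2.3×37 = 1): to r=0 gives 22.2 → profitable ✗; to r=6 gives 38.5 − 2.3×6 = 24.7 → profitable ✗.
3 of the 6 constraints hold; not an equilibrium.

3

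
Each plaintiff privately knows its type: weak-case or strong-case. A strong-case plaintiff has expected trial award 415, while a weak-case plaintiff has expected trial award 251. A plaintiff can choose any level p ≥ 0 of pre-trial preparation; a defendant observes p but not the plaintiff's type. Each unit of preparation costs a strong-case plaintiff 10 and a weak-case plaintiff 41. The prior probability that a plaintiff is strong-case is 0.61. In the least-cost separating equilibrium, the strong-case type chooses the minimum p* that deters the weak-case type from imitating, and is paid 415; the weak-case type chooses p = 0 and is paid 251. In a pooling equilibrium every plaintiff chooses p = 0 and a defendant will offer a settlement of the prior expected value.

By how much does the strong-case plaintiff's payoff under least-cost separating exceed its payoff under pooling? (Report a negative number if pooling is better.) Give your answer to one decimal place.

24.0

Least-cost separating signal: p* solves 251 = 415 − 41·p*, so p* = (415 − 251)/41 = 4.
Strong-case type's separating payoff: 415 − 10 × p* = 415 − 10 × (415 − 251)/41 = 415 − 1640/41 = 375.
Pooling payoff: 0.61 × 415 + 0.39 × 251 = 351.04.
Difference: 375 − 351.04 = 23.96, i.e. 24.0 to one decimal place.
The strong-case type prefers to separate.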